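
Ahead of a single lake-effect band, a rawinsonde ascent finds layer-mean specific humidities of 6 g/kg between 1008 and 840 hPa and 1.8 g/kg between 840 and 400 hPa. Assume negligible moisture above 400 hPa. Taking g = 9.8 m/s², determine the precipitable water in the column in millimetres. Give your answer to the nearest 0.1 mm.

Precipitable water is the column-integrated vapour mass per unit area: PW = (1/g) Σ q̄ Δp, with q in kg/kg and Δp in Pa (1 kg/m² of water = 1 mm).
Layer 1008–840 hPa: Δp = 168 hPa = 16800 Pa, q̄ = 0.006 kg/kg → 0.006 × 16800 / 9.8 = 10.29 mm
Layer 840–400 hPa: Δp = 440 hPa = 44000 Pa, q̄ = 0.0018 kg/kg → 0.0018 × 44000 / 9.8 = 8.08 mm
PW = 10.29 + 8.08 = 18.37 ≈ 18.4 mm.

PW ≈ 18.4 mm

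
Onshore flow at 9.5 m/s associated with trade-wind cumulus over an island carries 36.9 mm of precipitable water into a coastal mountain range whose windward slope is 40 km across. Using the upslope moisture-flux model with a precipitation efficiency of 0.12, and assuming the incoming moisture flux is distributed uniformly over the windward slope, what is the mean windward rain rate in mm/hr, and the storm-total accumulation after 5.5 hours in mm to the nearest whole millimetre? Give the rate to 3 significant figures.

R ≈ 3.79 mm/hr; total ≈ 21 mm

Incoming column moisture flux per unit ridge length: F = V × PW = 9.5 × 36.9 = 350.55 mm·m/s.
Spread over the 40 km slope with efficiency ε = 0.12: R = ε·F/W = 0.12 × 350.55 / 40000 m = 1.052e-03 mm/s.
R = 1.052e-03 × 3600 = 3.79 mm/hr.
Over 5.5 h: total = 3.79 × 5.5 = 20.845 ≈ 21 mm.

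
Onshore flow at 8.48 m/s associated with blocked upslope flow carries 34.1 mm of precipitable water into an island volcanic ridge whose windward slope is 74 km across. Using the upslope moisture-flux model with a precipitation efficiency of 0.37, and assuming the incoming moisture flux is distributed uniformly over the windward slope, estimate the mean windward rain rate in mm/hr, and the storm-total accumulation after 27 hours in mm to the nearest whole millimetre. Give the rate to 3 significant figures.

R ≈ 5.21 mm/hr; total ≈ 141 mm

Incoming column moisture flux per unit ridge length: F = V × PW = 8.48 × 34.1 = 289.168 mm·m/s.
Spread over the 74 km slope with efficiency ε = 0.37: R = ε·F/W = 0.37 × 289.168 / 74000 m = 1.446e-03 mm/s.
R = 1.446e-03 × 3600 = 5.21 mm/hr.
Over 27 h: total = 5.21 × 27 = 140.67 ≈ 141 mm.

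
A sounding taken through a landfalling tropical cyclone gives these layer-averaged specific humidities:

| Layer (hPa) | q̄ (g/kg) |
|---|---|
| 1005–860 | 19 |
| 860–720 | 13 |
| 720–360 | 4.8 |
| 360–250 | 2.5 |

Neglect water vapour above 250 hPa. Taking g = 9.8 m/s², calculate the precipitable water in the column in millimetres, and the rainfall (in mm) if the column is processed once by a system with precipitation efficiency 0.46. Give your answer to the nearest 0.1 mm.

PW ≈ 67.1 mm; rainfall ≈ 30.9 mm

Precipitable water is the column-integrated vapour mass per unit area: PW = (1/g) Σ q̄ Δp, with q in kg/kg and Δp in Pa (1 kg/m² of water = 1 mm).
Layer 1005–860 hPa: Δp = 145 hPa = 14500 Pa, q̄ = 0.019 kg/kg → 0.019 × 14500 / 9.8 = 28.11 mm
Layer 860–720 hPa: Δp = 140 hPa = 14000 Pa, q̄ = 0.013 kg/kg → 0.013 × 14000 / 9.8 = 18.57 mm
Layer 720–360 hPa: Δp = 360 hPa = 36000 Pa, q̄ = 0.0048 kg/kg → 0.0048 × 36000 / 9.8 = 17.63 mm
Layer 360–250 hPa: Δp = 110 hPa = 11000 Pa, q̄ = 0.0025 kg/kg → 0.0025 × 11000 / 9.8 = 2.81 mm
PW = 28.11 + 18.57 + 17.63 + 2.81 = 67.12 ≈ 67.1 mm.
Rainfall = ε × PW = 0.46 × 67.1 = 30.9 mm.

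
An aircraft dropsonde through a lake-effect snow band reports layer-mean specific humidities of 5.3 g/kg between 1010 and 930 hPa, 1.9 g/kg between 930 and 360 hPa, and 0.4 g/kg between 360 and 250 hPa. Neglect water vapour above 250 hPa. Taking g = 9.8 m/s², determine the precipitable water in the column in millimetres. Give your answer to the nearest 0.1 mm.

Precipitable water is the column-integrated vapour mass per unit area: PW = (1/g) Σ q̄ Δp, with q in kg/kg and Δp in Pa (1 kg/m² of water = 1 mm).
Layer 1010–930 hPa: Δp = 80 hPa = 8000 Pa, q̄ = 0.0053 kg/kg → 0.0053 × 8000 / 9.8 = 4.33 mm
Layer 930–360 hPa: Δp = 570 hPa = 57000 Pa, q̄ = 0.0019 kg/kg → 0.0019 × 57000 / 9.8 = 11.05 mm
Layer 360–250 hPa: Δp = 110 hPa = 11000 Pa, q̄ = 0.0004 kg/kg → 0.0004 × 11000 / 9.8 = 0.45 mm
PW = 4.33 + 11.05 + 0.45 = 15.83 ≈ 15.8 mm.

PW ≈ 15.8 mm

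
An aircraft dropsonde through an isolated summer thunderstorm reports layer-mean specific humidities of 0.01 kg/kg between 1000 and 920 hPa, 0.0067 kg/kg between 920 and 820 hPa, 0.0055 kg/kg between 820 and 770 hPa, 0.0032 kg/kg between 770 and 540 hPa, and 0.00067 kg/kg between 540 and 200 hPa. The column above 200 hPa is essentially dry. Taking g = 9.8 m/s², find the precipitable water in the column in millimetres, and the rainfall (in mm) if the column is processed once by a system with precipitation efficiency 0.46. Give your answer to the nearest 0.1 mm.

PW ≈ 27.6 mm; rainfall ≈ 12.7 mm

Precipitable water is the column-integrated vapour mass per unit area: PW = (1/g) Σ q̄ Δp, with q in kg/kg and Δp in Pa (1 kg/m² of water = 1 mm).
Layer 1000–920 hPa: Δp = 80 hPa = 8000 Pa, q̄ = 0.01 kg/kg → 0.01 × 8000 / 9.8 = 8.16 mm
Layer 920–820 hPa: Δp = 100 hPa = 10000 Pa, q̄ = 0.0067 kg/kg → 0.0067 × 10000 / 9.8 = 6.84 mm
Layer 820–770 hPa: Δp = 50 hPa = 5000 Pa, q̄ = 0.0055 kg/kg → 0.0055 × 5000 / 9.8 = 2.81 mm
Layer 770–540 hPa: Δp = 230 hPa = 23000 Pa, q̄ = 0.0032 kg/kg → 0.0032 × 23000 / 9.8 = 7.51 mm
Layer 540–200 hPa: Δp = 340 hPa = 34000 Pa, q̄ = 0.00067 kg/kg → 0.00067 × 34000 / 9.8 = 2.32 mm
PW = 8.16 + 6.84 + 2.81 + 7.51 + 2.32 = 27.64 ≈ 27.6 mm.
Rainfall = ε × PW = 0.46 × 27.6 = 12.7 mm.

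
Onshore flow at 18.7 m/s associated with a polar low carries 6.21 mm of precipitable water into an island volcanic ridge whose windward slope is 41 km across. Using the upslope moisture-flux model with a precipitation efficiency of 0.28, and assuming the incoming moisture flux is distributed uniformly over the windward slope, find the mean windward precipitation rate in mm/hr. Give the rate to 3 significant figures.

Incoming column moisture flux per unit ridge length: F = V × PW = 18.7 × 6.21 = 116.127 mm·m/s.
Spread over the 41 km slope with efficiency ε = 0.28: R = ε·F/W = 0.28 × 116.127 / 41000 m = 7.931e-04 mm/s.
R = 7.931e-04 × 3600 = 2.86 mm/hr.

R ≈ 2.86 mm/hr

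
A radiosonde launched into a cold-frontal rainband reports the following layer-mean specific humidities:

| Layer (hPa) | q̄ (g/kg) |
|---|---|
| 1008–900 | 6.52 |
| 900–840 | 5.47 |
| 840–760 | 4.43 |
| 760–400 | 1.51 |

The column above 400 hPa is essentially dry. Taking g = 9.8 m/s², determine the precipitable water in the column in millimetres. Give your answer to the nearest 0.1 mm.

Precipitable water is the column-integrated vapour mass per unit area: PW = (1/g) Σ q̄ Δp, with q in kg/kg and Δp in Pa (1 kg/m² of water = 1 mm).
Layer 1008–900 hPa: Δp = 108 hPa = 10800 Pa, q̄ = 0.00652 kg/kg → 0.00652 × 10800 / 9.8 = 7.19 mm
Layer 900–840 hPa: Δp = 60 hPa = 6000 Pa, q̄ = 0.00547 kg/kg → 0.00547 × 6000 / 9.8 = 3.35 mm
Layer 840–760 hPa: Δp = 80 hPa = 8000 Pa, q̄ = 0.00443 kg/kg → 0.00443 × 8000 / 9.8 = 3.62 mm
Layer 760–400 hPa: Δp = 360 hPa = 36000 Pa, q̄ = 0.00151 kg/kg → 0.00151 × 36000 / 9.8 = 5.55 mm
PW = 7.19 + 3.35 + 3.62 + 5.55 = 19.71 ≈ 19.7 mm.

PW ≈ 19.7 mm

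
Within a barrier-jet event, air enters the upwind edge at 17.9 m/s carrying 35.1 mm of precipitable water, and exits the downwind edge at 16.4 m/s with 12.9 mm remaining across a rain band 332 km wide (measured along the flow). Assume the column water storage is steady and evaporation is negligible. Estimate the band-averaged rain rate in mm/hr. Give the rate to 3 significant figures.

Column moisture flux per unit crosswind length is F = V × PW.
Inflow: F_in = 17.9 × 35.1 = 628.29 mm·m/s
Outflow: F_out = 16.4 × 12.9 = 211.56 mm·m/s
Steady-state rate R = (F_in − F_out)/L = (628.29 − 211.56) / 332000 m = 1.255e-03 mm/s.
R = 1.255e-03 × 3600 = 4.52 mm/hr.

R ≈ 4.52 mm/hr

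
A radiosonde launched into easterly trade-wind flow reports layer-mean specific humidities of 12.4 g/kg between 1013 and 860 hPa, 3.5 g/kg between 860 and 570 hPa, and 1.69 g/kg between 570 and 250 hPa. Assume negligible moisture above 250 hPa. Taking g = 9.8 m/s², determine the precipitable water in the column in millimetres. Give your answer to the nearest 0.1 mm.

PW ≈ 35.2 mm

Precipitable water is the column-integrated vapour mass per unit area: PW = (1/g) Σ q̄ Δp, with q in kg/kg and Δp in Pa (1 kg/m² of water = 1 mm).
Layer 1013–860 hPa: Δp = 153 hPa = 15300 Pa, q̄ = 0.0124 kg/kg → 0.0124 × 15300 / 9.8 = 19.36 mm
Layer 860–570 hPa: Δp = 290 hPa = 29000 Pa, q̄ = 0.0035 kg/kg → 0.0035 × 29000 / 9.8 = 10.36 mm
Layer 570–250 hPa: Δp = 320 hPa = 32000 Pa, q̄ = 0.00169 kg/kg → 0.00169 × 32000 / 9.8 = 5.52 mm
PW = 19.36 + 10.36 + 5.52 = 35.24 ≈ 35.2 mm.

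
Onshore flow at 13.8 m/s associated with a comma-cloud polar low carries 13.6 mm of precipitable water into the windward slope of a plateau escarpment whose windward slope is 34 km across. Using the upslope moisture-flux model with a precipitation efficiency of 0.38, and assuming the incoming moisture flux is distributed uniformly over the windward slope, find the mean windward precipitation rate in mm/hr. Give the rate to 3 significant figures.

R ≈ 7.55 mm/hr

Incoming column moisture flux per unit ridge length: F = V × PW = 13.8 × 13.6 = 187.68 mm·m/s.
Spread over the 34 km slope with efficiency ε = 0.38: R = ε·F/W = 0.38 × 187.68 / 34000 m = 2.098e-03 mm/s.
R = 2.098e-03 × 3600 = 7.55 mm/hr.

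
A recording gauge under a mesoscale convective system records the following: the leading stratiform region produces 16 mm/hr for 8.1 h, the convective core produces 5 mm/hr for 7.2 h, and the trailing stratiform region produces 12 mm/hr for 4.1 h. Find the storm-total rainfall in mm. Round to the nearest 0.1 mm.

Total = Σ Rᵢ Δtᵢ = 16 × 8.1 + 5 × 7.2 + 12 × 4.1
      = 129.6 + 36 + 49.2 = 214.8 mm.

total ≈ 214.8 mm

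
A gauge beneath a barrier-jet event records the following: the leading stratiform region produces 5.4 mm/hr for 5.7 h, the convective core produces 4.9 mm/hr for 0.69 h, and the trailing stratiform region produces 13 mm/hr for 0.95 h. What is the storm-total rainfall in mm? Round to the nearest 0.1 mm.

total ≈ 46.5 mm

Total = Σ Rᵢ Δtᵢ = 5.4 × 5.7 + 4.9 × 0.69 + 13 × 0.95
      = 30.78 + 3.381 + 12.35 = 46.5 mm.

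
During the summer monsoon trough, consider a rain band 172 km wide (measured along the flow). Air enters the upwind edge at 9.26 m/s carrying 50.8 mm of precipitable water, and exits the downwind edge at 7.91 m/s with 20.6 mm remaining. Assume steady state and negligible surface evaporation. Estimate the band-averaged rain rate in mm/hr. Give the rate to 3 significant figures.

Column moisture flux per unit crosswind length is F = V × PW.
Inflow: F_in = 9.26 × 50.8 = 470.408 mm·m/s
Outflow: F_out = 7.91 × 20.6 = 162.946 mm·m/s
Steady-state rate R = (F_in − F_out)/L = (470.408 − 162.946) / 172000 m = 1.788e-03 mm/s.
R = 1.788e-03 × 3600 = 6.44 mm/hr.

R ≈ 6.44 mm/hr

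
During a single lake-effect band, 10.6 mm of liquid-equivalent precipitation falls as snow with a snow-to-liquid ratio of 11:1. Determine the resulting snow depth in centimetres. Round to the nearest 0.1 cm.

Snow depth = liquid × ratio = 10.6 mm × 11 = 116.6 mm = 11.7 cm.

snow depth ≈ 11.7 cm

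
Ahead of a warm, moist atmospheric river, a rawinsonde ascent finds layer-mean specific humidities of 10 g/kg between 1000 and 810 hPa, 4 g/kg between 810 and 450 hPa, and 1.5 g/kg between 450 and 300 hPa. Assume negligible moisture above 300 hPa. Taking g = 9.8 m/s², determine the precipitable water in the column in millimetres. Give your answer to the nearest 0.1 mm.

Precipitable water is the column-integrated vapour mass per unit area: PW = (1/g) Σ q̄ Δp, with q in kg/kg and Δp in Pa (1 kg/m² of water = 1 mm).
Layer 1000–810 hPa: Δp = 190 hPa = 19000 Pa, q̄ = 0.01 kg/kg → 0.01 × 19000 / 9.8 = 19.39 mm
Layer 810–450 hPa: Δp = 360 hPa = 36000 Pa, q̄ = 0.004 kg/kg → 0.004 × 36000 / 9.8 = 14.69 mm
Layer 450–300 hPa: Δp = 150 hPa = 15000 Pa, q̄ = 0.0015 kg/kg → 0.0015 × 15000 / 9.8 = 2.30 mm
PW = 19.39 + 14.69 + 2.30 = 36.38 ≈ 36.4 mm.

PW ≈ 36.4 mm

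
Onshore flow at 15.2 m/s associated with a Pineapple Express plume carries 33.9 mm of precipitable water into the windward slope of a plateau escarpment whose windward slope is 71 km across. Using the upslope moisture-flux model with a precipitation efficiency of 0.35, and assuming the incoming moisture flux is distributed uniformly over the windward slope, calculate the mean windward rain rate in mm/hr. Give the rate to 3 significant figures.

Incoming column moisture flux per unit ridge length: F = V × PW = 15.2 × 33.9 = 515.28 mm·m/s.
Spread over the 71 km slope with efficiency ε = 0.35: R = ε·F/W = 0.35 × 515.28 / 71000 m = 2.540e-03 mm/s.
R = 2.540e-03 × 3600 = 9.14 mm/hr.

R ≈ 9.14 mm/hr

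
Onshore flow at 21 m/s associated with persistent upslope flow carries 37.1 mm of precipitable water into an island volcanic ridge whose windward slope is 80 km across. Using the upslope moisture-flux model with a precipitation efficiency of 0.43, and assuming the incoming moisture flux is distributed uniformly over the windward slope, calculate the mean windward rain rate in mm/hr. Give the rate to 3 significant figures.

R ≈ 15.1 mm/hr

Incoming column moisture flux per unit ridge length: F = V × PW = 21 × 37.1 = 779.1 mm·m/s.
Spread over the 80 km slope with efficiency ε = 0.43: R = ε·F/W = 0.43 × 779.1 / 80000 m = 4.188e-03 mm/s.
R = 4.188e-03 × 3600 = 15.1 mm/hr.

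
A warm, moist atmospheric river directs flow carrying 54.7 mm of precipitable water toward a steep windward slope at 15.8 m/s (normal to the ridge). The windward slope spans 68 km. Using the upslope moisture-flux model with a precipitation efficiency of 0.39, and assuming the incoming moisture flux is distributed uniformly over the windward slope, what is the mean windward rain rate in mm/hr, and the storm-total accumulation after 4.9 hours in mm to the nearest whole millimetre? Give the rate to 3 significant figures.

R ≈ 17.8 mm/hr; total ≈ 87 mm

Incoming column moisture flux per unit ridge length: F = V × PW = 15.8 × 54.7 = 864.26 mm·m/s.
Spread over the 68 km slope with efficiency ε = 0.39: R = ε·F/W = 0.39 × 864.26 / 68000 m = 4.957e-03 mm/s.
R = 4.957e-03 × 3600 = 17.8 mm/hr.
Over 4.9 h: total = 17.8 × 4.9 = 87.22 ≈ 87 mm.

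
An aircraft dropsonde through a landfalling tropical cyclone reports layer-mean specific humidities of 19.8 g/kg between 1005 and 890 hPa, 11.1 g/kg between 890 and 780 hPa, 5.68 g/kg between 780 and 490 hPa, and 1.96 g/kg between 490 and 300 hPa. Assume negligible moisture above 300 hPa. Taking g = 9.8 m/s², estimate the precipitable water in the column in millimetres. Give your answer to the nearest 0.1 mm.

PW ≈ 56.3 mm

Precipitable water is the column-integrated vapour mass per unit area: PW = (1/g) Σ q̄ Δp, with q in kg/kg and Δp in Pa (1 kg/m² of water = 1 mm).
Layer 1005–890 hPa: Δp = 115 hPa = 11500 Pa, q̄ = 0.0198 kg/kg → 0.0198 × 11500 / 9.8 = 23.23 mm
Layer 890–780 hPa: Δp = 110 hPa = 11000 Pa, q̄ = 0.0111 kg/kg → 0.0111 × 11000 / 9.8 = 12.46 mm
Layer 780–490 hPa: Δp = 290 hPa = 29000 Pa, q̄ = 0.00568 kg/kg → 0.00568 × 29000 / 9.8 = 16.81 mm
Layer 490–300 hPa: Δp = 190 hPa = 19000 Pa, q̄ = 0.00196 kg/kg → 0.00196 × 19000 / 9.8 = 3.80 mm
PW = 23.23 + 12.46 + 16.81 + 3.80 = 56.30 ≈ 56.3 mm.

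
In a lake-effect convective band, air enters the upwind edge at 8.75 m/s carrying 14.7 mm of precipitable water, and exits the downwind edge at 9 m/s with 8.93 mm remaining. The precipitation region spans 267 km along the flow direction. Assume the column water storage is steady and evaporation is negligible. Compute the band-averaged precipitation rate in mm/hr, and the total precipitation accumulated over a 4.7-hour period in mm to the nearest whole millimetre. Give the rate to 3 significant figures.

R ≈ 0.651 mm/hr; total ≈ 3 mm

Column moisture flux per unit crosswind length is F = V × PW.
Inflow: F_in = 8.75 × 14.7 = 128.625 mm·m/s
Outflow: F_out = 9 × 8.93 = 80.37 mm·m/s
Steady-state rate R = (F_in − F_out)/L = (128.625 − 80.37) / 267000 m = 1.807e-04 mm/s.
R = 1.807e-04 × 3600 = 0.651 mm/hr.
Over 4.7 h: total = 0.651 × 4.7 = 3.0597 ≈ 3 mm.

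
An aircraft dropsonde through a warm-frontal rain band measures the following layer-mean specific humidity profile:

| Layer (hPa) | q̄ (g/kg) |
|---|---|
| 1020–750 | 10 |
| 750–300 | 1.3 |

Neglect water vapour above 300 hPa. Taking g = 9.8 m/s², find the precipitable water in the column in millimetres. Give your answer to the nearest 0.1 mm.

Precipitable water is the column-integrated vapour mass per unit area: PW = (1/g) Σ q̄ Δp, with q in kg/kg and Δp in Pa (1 kg/m² of water = 1 mm).
Layer 1020–750 hPa: Δp = 270 hPa = 27000 Pa, q̄ = 0.01 kg/kg → 0.01 × 27000 / 9.8 = 27.55 mm
Layer 750–300 hPa: Δp = 450 hPa = 45000 Pa, q̄ = 0.0013 kg/kg → 0.0013 × 45000 / 9.8 = 5.97 mm
PW = 27.55 + 5.97 = 33.52 ≈ 33.5 mm.

PW ≈ 33.5 mm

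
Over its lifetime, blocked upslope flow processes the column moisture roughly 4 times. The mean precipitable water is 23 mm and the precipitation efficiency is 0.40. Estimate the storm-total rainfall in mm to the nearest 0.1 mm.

Each cycle deposits ε × PW = 0.40 × 23 = 9.2 mm.
Over 4 cycles: 4 × 9.2 = 36.8 mm.

rainfall ≈ 36.8 mm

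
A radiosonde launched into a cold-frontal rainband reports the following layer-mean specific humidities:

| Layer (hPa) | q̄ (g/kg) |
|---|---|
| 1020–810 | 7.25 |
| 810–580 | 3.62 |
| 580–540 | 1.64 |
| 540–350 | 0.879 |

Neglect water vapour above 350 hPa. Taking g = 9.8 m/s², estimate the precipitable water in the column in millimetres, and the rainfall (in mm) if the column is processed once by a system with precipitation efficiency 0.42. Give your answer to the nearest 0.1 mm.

PW ≈ 26.4 mm; rainfall ≈ 11.1 mm

Precipitable water is the column-integrated vapour mass per unit area: PW = (1/g) Σ q̄ Δp, with q in kg/kg and Δp in Pa (1 kg/m² of water = 1 mm).
Layer 1020–810 hPa: Δp = 210 hPa = 21000 Pa, q̄ = 0.00725 kg/kg → 0.00725 × 21000 / 9.8 = 15.54 mm
Layer 810–580 hPa: Δp = 230 hPa = 23000 Pa, q̄ = 0.00362 kg/kg → 0.00362 × 23000 / 9.8 = 8.50 mm
Layer 580–540 hPa: Δp = 40 hPa = 4000 Pa, q̄ = 0.00164 kg/kg → 0.00164 × 4000 / 9.8 = 0.67 mm
Layer 540–350 hPa: Δp = 190 hPa = 19000 Pa, q̄ = 0.000879 kg/kg → 0.000879 × 19000 / 9.8 = 1.70 mm
PW = 15.54 + 8.50 + 0.67 + 1.70 = 26.41 ≈ 26.4 mm.
Rainfall = ε × PW = 0.42 × 26.4 = 11.1 mm.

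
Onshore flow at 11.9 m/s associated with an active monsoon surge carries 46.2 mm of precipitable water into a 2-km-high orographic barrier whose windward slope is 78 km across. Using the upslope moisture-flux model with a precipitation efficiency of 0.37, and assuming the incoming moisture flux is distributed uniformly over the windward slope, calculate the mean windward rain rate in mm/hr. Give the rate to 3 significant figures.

R ≈ 9.39 mm/hr

Incoming column moisture flux per unit ridge length: F = V × PW = 11.9 × 46.2 = 549.78 mm·m/s.
Spread over the 78 km slope with efficiency ε = 0.37: R = ε·F/W = 0.37 × 549.78 / 78000 m = 2.608e-03 mm/s.
R = 2.608e-03 × 3600 = 9.39 mm/hr.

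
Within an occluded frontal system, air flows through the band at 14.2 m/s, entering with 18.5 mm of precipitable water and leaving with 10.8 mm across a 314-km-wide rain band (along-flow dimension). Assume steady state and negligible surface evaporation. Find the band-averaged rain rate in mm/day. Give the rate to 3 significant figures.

Column moisture flux per unit crosswind length is F = V × PW.
Inflow: F_in = 14.2 × 18.5 = 262.7 mm·m/s
Outflow: F_out = 14.2 × 10.8 = 153.36 mm·m/s
Steady-state rate R = (F_in − F_out)/L = (262.7 − 153.36) / 314000 m = 3.482e-04 mm/s.
R = 3.482e-04 × 3600 × 24 = 30.1 mm/day.

R ≈ 30.1 mm/day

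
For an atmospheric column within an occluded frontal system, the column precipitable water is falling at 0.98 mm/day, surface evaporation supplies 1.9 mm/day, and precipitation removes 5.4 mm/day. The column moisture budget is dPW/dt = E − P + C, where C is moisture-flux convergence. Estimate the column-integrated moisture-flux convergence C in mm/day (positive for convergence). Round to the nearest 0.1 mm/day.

C ≈ 2.5 mm/day

dPW/dt = -0.98 mm/day.
C = dPW/dt − E + P = (-0.98) − 1.9 + 5.4 = 2.5 mm/day.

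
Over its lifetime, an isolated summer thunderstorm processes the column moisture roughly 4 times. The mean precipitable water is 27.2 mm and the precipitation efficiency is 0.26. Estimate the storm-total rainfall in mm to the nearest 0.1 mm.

Each cycle deposits ε × PW = 0.26 × 27.2 = 7.072 mm.
Over 4 cycles: 4 × 7.072 = 28.3 mm.

rainfall ≈ 28.3 mm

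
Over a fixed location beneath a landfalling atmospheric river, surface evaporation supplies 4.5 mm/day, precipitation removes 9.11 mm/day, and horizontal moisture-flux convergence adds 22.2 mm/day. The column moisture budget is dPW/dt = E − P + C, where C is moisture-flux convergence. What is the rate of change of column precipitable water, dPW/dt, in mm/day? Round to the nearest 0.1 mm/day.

dPW/dt ≈ 17.6 mm/day

dPW/dt = E − P + C = 4.5 − 9.11 + (22.2) = 17.6 mm/day.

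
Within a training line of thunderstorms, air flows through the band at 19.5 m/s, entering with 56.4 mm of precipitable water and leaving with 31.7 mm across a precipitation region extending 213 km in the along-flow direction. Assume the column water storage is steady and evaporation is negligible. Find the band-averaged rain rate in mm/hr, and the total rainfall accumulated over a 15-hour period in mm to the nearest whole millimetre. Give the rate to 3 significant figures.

R ≈ 8.14 mm/hr; total ≈ 122 mm

Column moisture flux per unit crosswind length is F = V × PW.
Inflow: F_in = 19.5 × 56.4 = 1099.8 mm·m/s
Outflow: F_out = 19.5 × 31.7 = 618.15 mm·m/s
Steady-state rate R = (F_in − F_out)/L = (1099.8 − 618.15) / 213000 m = 2.261e-03 mm/s.
R = 2.261e-03 × 3600 = 8.14 mm/hr.
Over 15 h: total = 8.14 × 15 = 122.1 ≈ 122 mm.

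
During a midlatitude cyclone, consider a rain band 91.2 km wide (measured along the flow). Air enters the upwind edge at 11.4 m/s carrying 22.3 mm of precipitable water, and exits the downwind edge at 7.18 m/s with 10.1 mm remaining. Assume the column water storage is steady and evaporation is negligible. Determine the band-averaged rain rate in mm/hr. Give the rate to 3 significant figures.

R ≈ 7.17 mm/hr

Column moisture flux per unit crosswind length is F = V × PW.
Inflow: F_in = 11.4 × 22.3 = 254.22 mm·m/s
Outflow: F_out = 7.18 × 10.1 = 72.518 mm·m/s
Steady-state rate R = (F_in − F_out)/L = (254.22 − 72.518) / 91200 m = 1.992e-03 mm/s.
R = 1.992e-03 × 3600 = 7.17 mm/hr.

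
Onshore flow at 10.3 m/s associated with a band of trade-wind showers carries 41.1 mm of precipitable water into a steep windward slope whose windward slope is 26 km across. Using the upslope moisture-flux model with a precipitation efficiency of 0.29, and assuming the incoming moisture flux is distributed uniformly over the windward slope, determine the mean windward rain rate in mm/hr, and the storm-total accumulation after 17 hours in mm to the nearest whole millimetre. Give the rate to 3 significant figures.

Incoming column moisture flux per unit ridge length: F = V × PW = 10.3 × 41.1 = 423.33 mm·m/s.
Spread over the 26 km slope with efficiency ε = 0.29: R = ε·F/W = 0.29 × 423.33 / 26000 m = 4.722e-03 mm/s.
R = 4.722e-03 × 3600 = 17.0 mm/hr.
Over 17 h: total = 17.0 × 17 = 289 mm.

R ≈ 17.0 mm/hr; total ≈ 289 mm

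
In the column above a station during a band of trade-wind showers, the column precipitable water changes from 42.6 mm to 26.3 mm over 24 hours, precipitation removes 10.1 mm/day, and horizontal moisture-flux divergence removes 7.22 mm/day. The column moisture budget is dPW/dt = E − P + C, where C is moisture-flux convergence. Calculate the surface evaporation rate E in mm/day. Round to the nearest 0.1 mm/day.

E ≈ 1.0 mm/day

dPW/dt = (26.3 − 42.6) mm / (24/24 day) = -16.300 mm/day.
E = dPW/dt + P − C = (-16.300) + 10.1 − (-7.22) = 1.0 mm/day.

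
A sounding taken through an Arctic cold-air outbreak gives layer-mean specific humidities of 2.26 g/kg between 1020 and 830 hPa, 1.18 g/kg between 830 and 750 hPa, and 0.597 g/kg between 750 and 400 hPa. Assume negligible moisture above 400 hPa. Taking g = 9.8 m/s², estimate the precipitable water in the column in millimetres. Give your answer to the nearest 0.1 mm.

PW ≈ 7.5 mm

Precipitable water is the column-integrated vapour mass per unit area: PW = (1/g) Σ q̄ Δp, with q in kg/kg and Δp in Pa (1 kg/m² of water = 1 mm).
Layer 1020–830 hPa: Δp = 190 hPa = 19000 Pa, q̄ = 0.00226 kg/kg → 0.00226 × 19000 / 9.8 = 4.38 mm
Layer 830–750 hPa: Δp = 80 hPa = 8000 Pa, q̄ = 0.00118 kg/kg → 0.00118 × 8000 / 9.8 = 0.96 mm
Layer 750–400 hPa: Δp = 350 hPa = 35000 Pa, q̄ = 0.000597 kg/kg → 0.000597 × 35000 / 9.8 = 2.13 mm
PW = 4.38 + 0.96 + 2.13 = 7.47 ≈ 7.5 mm.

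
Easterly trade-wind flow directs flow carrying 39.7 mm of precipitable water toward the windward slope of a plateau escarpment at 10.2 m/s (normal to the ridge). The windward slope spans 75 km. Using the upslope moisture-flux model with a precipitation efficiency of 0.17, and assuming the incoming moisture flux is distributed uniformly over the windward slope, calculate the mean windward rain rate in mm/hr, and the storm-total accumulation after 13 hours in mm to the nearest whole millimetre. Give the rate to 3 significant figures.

R ≈ 3.30 mm/hr; total ≈ 43 mm

Incoming column moisture flux per unit ridge length: F = V × PW = 10.2 × 39.7 = 404.94 mm·m/s.
Spread over the 75 km slope with efficiency ε = 0.17: R = ε·F/W = 0.17 × 404.94 / 75000 m = 9.179e-04 mm/s.
R = 9.179e-04 × 3600 = 3.30 mm/hr.
Over 13 h: total = 3.30 × 13 = 42.9 ≈ 43 mm.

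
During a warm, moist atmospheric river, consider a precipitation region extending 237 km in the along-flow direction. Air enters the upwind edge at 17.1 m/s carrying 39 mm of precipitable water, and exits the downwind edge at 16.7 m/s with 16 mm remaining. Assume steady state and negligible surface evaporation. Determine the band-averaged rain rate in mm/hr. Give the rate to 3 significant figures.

Column moisture flux per unit crosswind length is F = V × PW.
Inflow: F_in = 17.1 × 39 = 666.9 mm·m/s
Outflow: F_out = 16.7 × 16 = 267.2 mm·m/s
Steady-state rate R = (F_in − F_out)/L = (666.9 − 267.2) / 237000 m = 1.686e-03 mm/s.
R = 1.686e-03 × 3600 = 6.07 mm/hr.

R ≈ 6.07 mm/hr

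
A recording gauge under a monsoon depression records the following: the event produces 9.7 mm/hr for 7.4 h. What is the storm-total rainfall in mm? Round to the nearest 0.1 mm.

total ≈ 71.8 mm

Total = Σ Rᵢ Δtᵢ = 9.7 × 7.4
      = 71.78 = 71.8 mm.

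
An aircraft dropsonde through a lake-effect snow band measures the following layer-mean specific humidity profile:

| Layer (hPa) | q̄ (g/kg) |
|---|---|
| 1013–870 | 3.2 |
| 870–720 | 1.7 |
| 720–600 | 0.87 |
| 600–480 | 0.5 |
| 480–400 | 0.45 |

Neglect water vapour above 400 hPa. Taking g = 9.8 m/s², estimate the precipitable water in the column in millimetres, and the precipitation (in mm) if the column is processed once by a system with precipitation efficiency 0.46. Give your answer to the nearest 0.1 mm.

Precipitable water is the column-integrated vapour mass per unit area: PW = (1/g) Σ q̄ Δp, with q in kg/kg and Δp in Pa (1 kg/m² of water = 1 mm).
Layer 1013–870 hPa: Δp = 143 hPa = 14300 Pa, q̄ = 0.0032 kg/kg → 0.0032 × 14300 / 9.8 = 4.67 mm
Layer 870–720 hPa: Δp = 150 hPa = 15000 Pa, q̄ = 0.0017 kg/kg → 0.0017 × 15000 / 9.8 = 2.60 mm
Layer 720–600 hPa: Δp = 120 hPa = 12000 Pa, q̄ = 0.00087 kg/kg → 0.00087 × 12000 / 9.8 = 1.07 mm
Layer 600–480 hPa: Δp = 120 hPa = 12000 Pa, q̄ = 0.0005 kg/kg → 0.0005 × 12000 / 9.8 = 0.61 mm
Layer 480–400 hPa: Δp = 80 hPa = 8000 Pa, q̄ = 0.00045 kg/kg → 0.00045 × 8000 / 9.8 = 0.37 mm
PW = 4.67 + 2.60 + 1.07 + 0.61 + 0.37 = 9.32 ≈ 9.3 mm.
Precipitation = ε × PW = 0.46 × 9.3 = 4.3 mm.

PW ≈ 9.3 mm; precipitation ≈ 4.3 mm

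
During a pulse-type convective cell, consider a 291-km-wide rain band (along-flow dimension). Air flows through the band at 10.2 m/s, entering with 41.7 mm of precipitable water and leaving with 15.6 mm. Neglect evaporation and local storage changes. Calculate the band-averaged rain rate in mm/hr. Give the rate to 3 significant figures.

R ≈ 3.29 mm/hr

Column moisture flux per unit crosswind length is F = V × PW.
Inflow: F_in = 10.2 × 41.7 = 425.34 mm·m/s
Outflow: F_out = 10.2 × 15.6 = 159.12 mm·m/s
Steady-state rate R = (F_in − F_out)/L = (425.34 − 159.12) / 291000 m = 9.148e-04 mm/s.
R = 9.148e-04 × 3600 = 3.29 mm/hr.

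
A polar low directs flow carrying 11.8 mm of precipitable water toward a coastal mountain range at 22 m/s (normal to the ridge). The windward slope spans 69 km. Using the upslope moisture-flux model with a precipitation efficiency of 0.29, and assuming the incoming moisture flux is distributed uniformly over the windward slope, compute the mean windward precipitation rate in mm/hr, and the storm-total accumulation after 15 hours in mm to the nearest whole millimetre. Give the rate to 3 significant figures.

R ≈ 3.93 mm/hr; total ≈ 59 mm

Incoming column moisture flux per unit ridge length: F = V × PW = 22 × 11.8 = 259.6 mm·m/s.
Spread over the 69 km slope with efficiency ε = 0.29: R = ε·F/W = 0.29 × 259.6 / 69000 m = 1.091e-03 mm/s.
R = 1.091e-03 × 3600 = 3.93 mm/hr.
Over 15 h: total = 3.93 × 15 = 58.95 ≈ 59 mm.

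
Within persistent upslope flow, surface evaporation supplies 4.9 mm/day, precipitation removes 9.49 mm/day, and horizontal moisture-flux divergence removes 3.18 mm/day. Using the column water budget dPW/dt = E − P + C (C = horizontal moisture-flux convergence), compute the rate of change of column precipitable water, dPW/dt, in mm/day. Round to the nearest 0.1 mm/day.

dPW/dt = E − P + C = 4.9 − 9.49 + (-3.18) = -7.8 mm/day.

dPW/dt ≈ -7.8 mm/day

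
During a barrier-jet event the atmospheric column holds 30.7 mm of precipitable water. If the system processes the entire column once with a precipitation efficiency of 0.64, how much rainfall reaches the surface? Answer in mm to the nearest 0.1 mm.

rainfall ≈ 19.6 mm

Rainfall = ε × PW = 0.64 × 30.7 = 19.6 mm.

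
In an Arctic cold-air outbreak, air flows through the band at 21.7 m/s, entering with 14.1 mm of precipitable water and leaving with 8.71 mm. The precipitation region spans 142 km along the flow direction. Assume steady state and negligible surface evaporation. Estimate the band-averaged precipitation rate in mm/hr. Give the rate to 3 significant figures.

Column moisture flux per unit crosswind length is F = V × PW.
Inflow: F_in = 21.7 × 14.1 = 305.97 mm·m/s
Outflow: F_out = 21.7 × 8.71 = 189.007 mm·m/s
Steady-state rate R = (F_in − F_out)/L = (305.97 − 189.007) / 142000 m = 8.237e-04 mm/s.
R = 8.237e-04 × 3600 = 2.97 mm/hr.

R ≈ 2.97 mm/hr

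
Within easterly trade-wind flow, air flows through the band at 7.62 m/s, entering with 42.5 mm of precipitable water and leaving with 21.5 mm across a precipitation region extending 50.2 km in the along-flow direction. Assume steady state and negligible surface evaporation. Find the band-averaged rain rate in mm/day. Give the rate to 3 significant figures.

R ≈ 275 mm/day

Column moisture flux per unit crosswind length is F = V × PW.
Inflow: F_in = 7.62 × 42.5 = 323.85 mm·m/s
Outflow: F_out = 7.62 × 21.5 = 163.83 mm·m/s
Steady-state rate R = (F_in − F_out)/L = (323.85 − 163.83) / 50200 m = 3.188e-03 mm/s.
R = 3.188e-03 × 3600 × 24 = 275 mm/day.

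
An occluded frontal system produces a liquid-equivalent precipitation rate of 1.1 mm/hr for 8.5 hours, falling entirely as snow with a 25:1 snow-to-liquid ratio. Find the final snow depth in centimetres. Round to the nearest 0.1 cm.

Liquid-equivalent depth = 1.1 × 8.5 = 9.35 mm.
Snow depth = 9.35 mm × 25 = 233.75 mm = 23.4 cm.

snow depth ≈ 23.4 cm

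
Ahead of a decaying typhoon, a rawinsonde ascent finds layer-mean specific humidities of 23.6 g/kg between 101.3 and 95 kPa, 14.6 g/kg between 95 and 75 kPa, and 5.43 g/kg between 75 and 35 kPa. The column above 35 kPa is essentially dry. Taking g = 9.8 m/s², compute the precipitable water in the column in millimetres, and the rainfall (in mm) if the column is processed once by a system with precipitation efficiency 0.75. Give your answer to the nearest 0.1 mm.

PW ≈ 67.1 mm; rainfall ≈ 50.3 mm

Precipitable water is the column-integrated vapour mass per unit area: PW = (1/g) Σ q̄ Δp, with q in kg/kg and Δp in Pa (1 kg/m² of water = 1 mm).
Layer 101.3–95 kPa: Δp = 63 hPa = 6300 Pa, q̄ = 0.0236 kg/kg → 0.0236 × 6300 / 9.8 = 15.17 mm
Layer 95–75 kPa: Δp = 200 hPa = 20000 Pa, q̄ = 0.0146 kg/kg → 0.0146 × 20000 / 9.8 = 29.80 mm
Layer 75–35 kPa: Δp = 400 hPa = 40000 Pa, q̄ = 0.00543 kg/kg → 0.00543 × 40000 / 9.8 = 22.16 mm
PW = 15.17 + 29.80 + 22.16 = 67.13 ≈ 67.1 mm.
Rainfall = ε × PW = 0.75 × 67.1 = 50.3 mm.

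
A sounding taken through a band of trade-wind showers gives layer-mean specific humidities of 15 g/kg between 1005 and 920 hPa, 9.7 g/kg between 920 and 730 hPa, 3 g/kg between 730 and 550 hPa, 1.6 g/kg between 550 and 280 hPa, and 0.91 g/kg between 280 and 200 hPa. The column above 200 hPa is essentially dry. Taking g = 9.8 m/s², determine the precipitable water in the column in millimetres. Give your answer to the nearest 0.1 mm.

PW ≈ 42.5 mm

Precipitable water is the column-integrated vapour mass per unit area: PW = (1/g) Σ q̄ Δp, with q in kg/kg and Δp in Pa (1 kg/m² of water = 1 mm).
Layer 1005–920 hPa: Δp = 85 hPa = 8500 Pa, q̄ = 0.015 kg/kg → 0.015 × 8500 / 9.8 = 13.01 mm
Layer 920–730 hPa: Δp = 190 hPa = 19000 Pa, q̄ = 0.0097 kg/kg → 0.0097 × 19000 / 9.8 = 18.81 mm
Layer 730–550 hPa: Δp = 180 hPa = 18000 Pa, q̄ = 0.003 kg/kg → 0.003 × 18000 / 9.8 = 5.51 mm
Layer 550–280 hPa: Δp = 270 hPa = 27000 Pa, q̄ = 0.0016 kg/kg → 0.0016 × 27000 / 9.8 = 4.41 mm
Layer 280–200 hPa: Δp = 80 hPa = 8000 Pa, q̄ = 0.00091 kg/kg → 0.00091 × 8000 / 9.8 = 0.74 mm
PW = 13.01 + 18.81 + 5.51 + 4.41 + 0.74 = 42.48 ≈ 42.5 mm.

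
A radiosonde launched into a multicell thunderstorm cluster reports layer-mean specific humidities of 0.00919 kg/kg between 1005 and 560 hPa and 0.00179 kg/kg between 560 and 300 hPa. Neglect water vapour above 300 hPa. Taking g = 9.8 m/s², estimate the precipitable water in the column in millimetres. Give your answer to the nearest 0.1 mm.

Precipitable water is the column-integrated vapour mass per unit area: PW = (1/g) Σ q̄ Δp, with q in kg/kg and Δp in Pa (1 kg/m² of water = 1 mm).
Layer 1005–560 hPa: Δp = 445 hPa = 44500 Pa, q̄ = 0.00919 kg/kg → 0.00919 × 44500 / 9.8 = 41.73 mm
Layer 560–300 hPa: Δp = 260 hPa = 26000 Pa, q̄ = 0.00179 kg/kg → 0.00179 × 26000 / 9.8 = 4.75 mm
PW = 41.73 + 4.75 = 46.48 ≈ 46.5 mm.

PW ≈ 46.5 mm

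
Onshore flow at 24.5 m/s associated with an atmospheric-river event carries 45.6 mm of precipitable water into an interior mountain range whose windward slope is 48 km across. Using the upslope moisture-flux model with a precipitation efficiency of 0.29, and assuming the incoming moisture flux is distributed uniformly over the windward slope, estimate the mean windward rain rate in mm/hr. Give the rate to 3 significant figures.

R ≈ 24.3 mm/hr

Incoming column moisture flux per unit ridge length: F = V × PW = 24.5 × 45.6 = 1117.2 mm·m/s.
Spread over the 48 km slope with efficiency ε = 0.29: R = ε·F/W = 0.29 × 1117.2 / 48000 m = 6.750e-03 mm/s.
R = 6.750e-03 × 3600 = 24.3 mm/hr.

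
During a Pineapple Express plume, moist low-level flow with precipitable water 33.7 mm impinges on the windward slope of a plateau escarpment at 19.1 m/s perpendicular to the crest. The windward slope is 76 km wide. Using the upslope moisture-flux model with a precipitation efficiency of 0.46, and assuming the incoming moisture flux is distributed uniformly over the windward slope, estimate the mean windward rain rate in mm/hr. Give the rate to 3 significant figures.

Incoming column moisture flux per unit ridge length: F = V × PW = 19.1 × 33.7 = 643.67 mm·m/s.
Spread over the 76 km slope with efficiency ε = 0.46: R = ε·F/W = 0.46 × 643.67 / 76000 m = 3.896e-03 mm/s.
R = 3.896e-03 × 3600 = 14.0 mm/hr.

R ≈ 14.0 mm/hr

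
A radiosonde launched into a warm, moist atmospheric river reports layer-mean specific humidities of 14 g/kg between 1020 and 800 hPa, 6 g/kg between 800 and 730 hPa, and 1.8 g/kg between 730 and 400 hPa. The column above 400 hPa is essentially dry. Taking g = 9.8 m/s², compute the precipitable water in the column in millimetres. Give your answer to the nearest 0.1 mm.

PW ≈ 41.8 mm

Precipitable water is the column-integrated vapour mass per unit area: PW = (1/g) Σ q̄ Δp, with q in kg/kg and Δp in Pa (1 kg/m² of water = 1 mm).
Layer 1020–800 hPa: Δp = 220 hPa = 22000 Pa, q̄ = 0.014 kg/kg → 0.014 × 22000 / 9.8 = 31.43 mm
Layer 800–730 hPa: Δp = 70 hPa = 7000 Pa, q̄ = 0.006 kg/kg → 0.006 × 7000 / 9.8 = 4.29 mm
Layer 730–400 hPa: Δp = 330 hPa = 33000 Pa, q̄ = 0.0018 kg/kg → 0.0018 × 33000 / 9.8 = 6.06 mm
PW = 31.43 + 4.29 + 6.06 = 41.78 ≈ 41.8 mm.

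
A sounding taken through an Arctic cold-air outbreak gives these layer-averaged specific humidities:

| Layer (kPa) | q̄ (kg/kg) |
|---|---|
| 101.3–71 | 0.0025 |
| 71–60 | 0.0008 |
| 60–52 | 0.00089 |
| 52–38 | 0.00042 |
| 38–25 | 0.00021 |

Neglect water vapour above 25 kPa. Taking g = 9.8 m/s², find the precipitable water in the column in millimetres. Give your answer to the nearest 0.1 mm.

PW ≈ 10.2 mm

Precipitable water is the column-integrated vapour mass per unit area: PW = (1/g) Σ q̄ Δp, with q in kg/kg and Δp in Pa (1 kg/m² of water = 1 mm).
Layer 101.3–71 kPa: Δp = 303 hPa = 30300 Pa, q̄ = 0.0025 kg/kg → 0.0025 × 30300 / 9.8 = 7.73 mm
Layer 71–60 kPa: Δp = 110 hPa = 11000 Pa, q̄ = 0.0008 kg/kg → 0.0008 × 11000 / 9.8 = 0.90 mm
Layer 60–52 kPa: Δp = 80 hPa = 8000 Pa, q̄ = 0.00089 kg/kg → 0.00089 × 8000 / 9.8 = 0.73 mm
Layer 52–38 kPa: Δp = 140 hPa = 14000 Pa, q̄ = 0.00042 kg/kg → 0.00042 × 14000 / 9.8 = 0.60 mm
Layer 38–25 kPa: Δp = 130 hPa = 13000 Pa, q̄ = 0.00021 kg/kg → 0.00021 × 13000 / 9.8 = 0.28 mm
PW = 7.73 + 0.90 + 0.73 + 0.60 + 0.28 = 10.24 ≈ 10.2 mm.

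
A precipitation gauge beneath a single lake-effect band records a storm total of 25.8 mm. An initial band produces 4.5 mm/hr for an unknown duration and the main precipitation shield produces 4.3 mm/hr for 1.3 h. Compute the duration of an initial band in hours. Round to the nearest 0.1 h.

duration ≈ 4.5 h

Known phases: 4.3 × 1.3 = 5.59 mm.
Remaining depth = 25.8 − 5.59 = 20.21 mm.
Duration = 20.21 / 4.5 = 4.5 h.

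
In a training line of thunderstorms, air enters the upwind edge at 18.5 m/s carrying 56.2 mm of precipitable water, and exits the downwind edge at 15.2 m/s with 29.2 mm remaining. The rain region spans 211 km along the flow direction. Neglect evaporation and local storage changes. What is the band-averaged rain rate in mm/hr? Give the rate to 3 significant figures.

R ≈ 10.2 mm/hr

Column moisture flux per unit crosswind length is F = V × PW.
Inflow: F_in = 18.5 × 56.2 = 1039.7 mm·m/s
Outflow: F_out = 15.2 × 29.2 = 443.84 mm·m/s
Steady-state rate R = (F_in − F_out)/L = (1039.7 − 443.84) / 211000 m = 2.824e-03 mm/s.
R = 2.824e-03 × 3600 = 10.2 mm/hr.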